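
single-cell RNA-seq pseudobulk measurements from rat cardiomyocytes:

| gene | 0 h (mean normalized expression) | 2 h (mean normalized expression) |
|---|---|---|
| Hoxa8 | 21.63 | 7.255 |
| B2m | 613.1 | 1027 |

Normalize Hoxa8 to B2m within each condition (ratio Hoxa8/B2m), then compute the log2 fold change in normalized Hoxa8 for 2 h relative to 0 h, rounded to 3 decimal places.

-2.320

Hoxa8/B2m (0 h) = 21.63 / 613.1 = 0.03528
Hoxa8/B2m (2 h) = 7.255 / 1027 = 0.0070643
Fold change = 0.0070643 / 0.03528 = 0.2002
log2(0.2002) = -2.3202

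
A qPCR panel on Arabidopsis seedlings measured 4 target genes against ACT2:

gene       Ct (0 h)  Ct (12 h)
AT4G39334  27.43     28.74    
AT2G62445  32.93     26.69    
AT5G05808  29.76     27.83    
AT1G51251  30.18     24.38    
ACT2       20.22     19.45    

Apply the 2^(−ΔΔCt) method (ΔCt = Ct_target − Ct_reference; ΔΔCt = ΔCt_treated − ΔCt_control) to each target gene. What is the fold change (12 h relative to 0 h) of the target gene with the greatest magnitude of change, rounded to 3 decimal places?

44.324

AT4G39334: ΔΔCt = (28.74−19.45) − (27.43−20.22) = 9.29 − 7.21 = 2.08; fold change = 2^-2.08 = 0.237
AT2G62445: ΔΔCt = (26.69−19.45) − (32.93−20.22) = 7.24 − 12.71 = -5.47; fold change = 2^5.47 = 44.324
AT5G05808: ΔΔCt = (27.83−19.45) − (29.76−20.22) = 8.38 − 9.54 = -1.16; fold change = 2^1.16 = 2.235
AT1G51251: ΔΔCt = (24.38−19.45) − (30.18−20.22) = 4.93 − 9.96 = -5.03; fold change = 2^5.03 = 32.672
AT2G62445 has the largest |ΔΔCt| = 5.47.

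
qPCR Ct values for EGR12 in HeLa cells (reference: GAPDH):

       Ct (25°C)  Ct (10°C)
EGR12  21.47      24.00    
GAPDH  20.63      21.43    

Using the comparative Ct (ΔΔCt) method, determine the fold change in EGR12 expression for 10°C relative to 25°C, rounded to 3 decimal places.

ΔCt(25°C) = 21.470 − 20.630 = 0.840
ΔCt(10°C) = 24.000 − 21.430 = 2.570
ΔΔCt = 2.570 − 0.840 = 1.730
Fold change = 2^(−1.730) = 0.3015

0.301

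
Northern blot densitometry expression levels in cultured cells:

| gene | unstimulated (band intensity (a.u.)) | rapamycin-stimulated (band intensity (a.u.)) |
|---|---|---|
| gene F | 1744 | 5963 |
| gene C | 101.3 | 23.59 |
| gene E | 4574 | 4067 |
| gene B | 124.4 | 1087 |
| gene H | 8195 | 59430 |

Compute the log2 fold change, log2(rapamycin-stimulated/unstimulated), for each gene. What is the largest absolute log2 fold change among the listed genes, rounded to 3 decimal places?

log2(5963/1744) = 1.774  (gene F)
log2(23.59/101.3) = -2.102  (gene C)
log2(4067/4574) = -0.169  (gene E)
log2(1087/124.4) = 3.127  (gene B)
log2(59430/8195) = 2.858  (gene H)
The largest magnitude belongs to gene B.

3.127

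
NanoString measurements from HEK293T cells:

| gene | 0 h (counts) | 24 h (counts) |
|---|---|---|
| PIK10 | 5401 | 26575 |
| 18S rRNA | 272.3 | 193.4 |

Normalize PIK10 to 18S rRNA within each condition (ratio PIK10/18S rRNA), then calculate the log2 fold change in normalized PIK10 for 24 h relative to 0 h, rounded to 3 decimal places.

PIK10/18S rRNA (0 h) = 5401 / 272.3 = 19.835
PIK10/18S rRNA (24 h) = 26575 / 193.4 = 137.41
Fold change = 137.41 / 19.835 = 6.9277
log2(6.9277) = 2.7924

2.792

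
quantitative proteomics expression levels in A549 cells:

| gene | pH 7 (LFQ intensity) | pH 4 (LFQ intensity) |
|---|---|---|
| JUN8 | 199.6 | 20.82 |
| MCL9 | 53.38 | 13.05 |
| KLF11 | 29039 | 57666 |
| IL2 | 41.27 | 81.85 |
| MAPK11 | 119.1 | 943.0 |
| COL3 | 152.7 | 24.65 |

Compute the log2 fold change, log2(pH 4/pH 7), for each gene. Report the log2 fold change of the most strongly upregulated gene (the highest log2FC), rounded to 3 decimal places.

2.985

log2(20.82/199.6) = -3.261  (JUN8)
log2(13.05/53.38) = -2.032  (MCL9)
log2(57666/29039) = 0.990  (KLF11)
log2(81.85/41.27) = 0.988  (IL2)
log2(943.0/119.1) = 2.985  (MAPK11)
log2(24.65/152.7) = -2.631  (COL3)
MAPK11 is most strongly upregulated.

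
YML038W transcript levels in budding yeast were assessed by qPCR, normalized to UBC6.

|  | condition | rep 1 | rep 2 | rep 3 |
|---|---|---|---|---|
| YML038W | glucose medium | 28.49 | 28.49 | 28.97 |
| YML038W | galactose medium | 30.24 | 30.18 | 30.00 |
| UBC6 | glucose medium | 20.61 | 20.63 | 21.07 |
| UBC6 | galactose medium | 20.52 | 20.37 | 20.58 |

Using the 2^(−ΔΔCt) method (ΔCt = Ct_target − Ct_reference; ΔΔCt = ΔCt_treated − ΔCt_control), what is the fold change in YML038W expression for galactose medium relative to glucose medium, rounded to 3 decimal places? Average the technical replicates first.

Mean Ct: YML038W glucose medium 28.650; YML038W galactose medium 30.140; UBC6 glucose medium 20.770; UBC6 galactose medium 20.490
ΔCt(glucose medium) = 28.650 − 20.770 = 7.880
ΔCt(galactose medium) = 30.140 − 20.490 = 9.650
ΔΔCt = 9.650 − 7.880 = 1.770
Fold change = 2^(−1.770) = 0.2932

0.293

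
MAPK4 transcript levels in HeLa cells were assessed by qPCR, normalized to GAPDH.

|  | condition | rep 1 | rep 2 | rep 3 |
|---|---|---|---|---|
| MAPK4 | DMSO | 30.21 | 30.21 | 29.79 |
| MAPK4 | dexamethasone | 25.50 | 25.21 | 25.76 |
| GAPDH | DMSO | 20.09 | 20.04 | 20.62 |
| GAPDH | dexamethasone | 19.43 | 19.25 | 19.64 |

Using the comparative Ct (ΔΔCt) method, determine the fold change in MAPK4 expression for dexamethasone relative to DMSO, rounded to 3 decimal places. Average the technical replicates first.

Mean Ct: MAPK4 DMSO 30.070; MAPK4 dexamethasone 25.490; GAPDH DMSO 20.250; GAPDH dexamethasone 19.440
ΔCt(DMSO) = 30.070 − 20.250 = 9.820
ΔCt(dexamethasone) = 25.490 − 19.440 = 6.050
ΔΔCt = 6.050 − 9.820 = -3.770
Fold change = 2^(−(-3.770)) = 2^3.770 = 13.6422

13.642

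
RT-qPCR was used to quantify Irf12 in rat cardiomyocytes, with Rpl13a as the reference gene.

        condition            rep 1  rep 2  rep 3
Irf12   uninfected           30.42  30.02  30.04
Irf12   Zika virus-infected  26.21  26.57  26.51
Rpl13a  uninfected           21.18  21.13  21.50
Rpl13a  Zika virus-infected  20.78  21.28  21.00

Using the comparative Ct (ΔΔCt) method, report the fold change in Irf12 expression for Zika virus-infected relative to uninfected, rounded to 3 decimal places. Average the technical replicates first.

11.158

Mean Ct: Irf12 uninfected 30.160; Irf12 Zika virus-infected 26.430; Rpl13a uninfected 21.270; Rpl13a Zika virus-infected 21.020
ΔCt(uninfected) = 30.160 − 21.270 = 8.890
ΔCt(Zika virus-infected) = 26.430 − 21.020 = 5.410
ΔΔCt = 5.410 − 8.890 = -3.480
Fold change = 2^(−(-3.480)) = 2^3.480 = 11.1579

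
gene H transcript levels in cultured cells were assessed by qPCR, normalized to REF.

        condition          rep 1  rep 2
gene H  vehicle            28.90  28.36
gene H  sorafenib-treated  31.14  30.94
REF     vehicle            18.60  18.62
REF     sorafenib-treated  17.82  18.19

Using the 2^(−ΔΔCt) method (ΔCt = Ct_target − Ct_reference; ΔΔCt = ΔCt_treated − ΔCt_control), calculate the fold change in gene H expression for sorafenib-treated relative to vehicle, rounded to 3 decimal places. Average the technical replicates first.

Mean Ct: gene H vehicle 28.630; gene H sorafenib-treated 31.040; REF vehicle 18.610; REF sorafenib-treated 18.005
ΔCt(vehicle) = 28.630 − 18.610 = 10.020
ΔCt(sorafenib-treated) = 31.040 − 18.005 = 13.035
ΔΔCt = 13.035 − 10.020 = 3.015
Fold change = 2^(−3.015) = 0.1237

0.124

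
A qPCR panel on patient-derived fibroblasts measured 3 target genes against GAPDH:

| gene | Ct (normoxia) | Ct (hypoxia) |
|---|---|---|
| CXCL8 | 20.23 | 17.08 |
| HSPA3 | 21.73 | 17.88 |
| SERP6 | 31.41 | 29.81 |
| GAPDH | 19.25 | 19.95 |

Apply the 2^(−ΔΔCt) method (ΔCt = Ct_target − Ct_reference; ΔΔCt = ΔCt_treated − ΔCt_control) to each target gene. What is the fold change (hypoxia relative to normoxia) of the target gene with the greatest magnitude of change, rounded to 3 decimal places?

CXCL8: ΔΔCt = (17.08−19.95) − (20.23−19.25) = -2.87 − 0.98 = -3.85; fold change = 2^3.85 = 14.420
HSPA3: ΔΔCt = (17.88−19.95) − (21.73−19.25) = -2.07 − 2.48 = -4.55; fold change = 2^4.55 = 23.425
SERP6: ΔΔCt = (29.81−19.95) − (31.41−19.25) = 9.86 − 12.16 = -2.30; fold change = 2^2.30 = 4.925
HSPA3 has the largest |ΔΔCt| = 4.55.

23.425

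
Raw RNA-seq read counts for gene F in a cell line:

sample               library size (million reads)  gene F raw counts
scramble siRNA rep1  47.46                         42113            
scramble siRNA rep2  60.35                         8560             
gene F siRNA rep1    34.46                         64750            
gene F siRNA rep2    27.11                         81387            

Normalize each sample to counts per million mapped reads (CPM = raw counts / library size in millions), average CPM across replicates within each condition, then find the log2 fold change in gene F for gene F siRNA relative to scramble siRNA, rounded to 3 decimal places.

2.246

CPM(scramble siRNA rep1) = 42113 / 47.46 = 887.3367
CPM(scramble siRNA rep2) = 8560 / 60.35 = 141.8393
CPM(gene F siRNA rep1) = 64750 / 34.46 = 1878.9901
CPM(gene F siRNA rep2) = 81387 / 27.11 = 3002.1025
mean CPM(scramble siRNA) = 514.5880; mean CPM(gene F siRNA) = 2440.5463
Fold change = 2440.5463 / 514.5880 = 4.74272
log2(4.74272) = 2.2457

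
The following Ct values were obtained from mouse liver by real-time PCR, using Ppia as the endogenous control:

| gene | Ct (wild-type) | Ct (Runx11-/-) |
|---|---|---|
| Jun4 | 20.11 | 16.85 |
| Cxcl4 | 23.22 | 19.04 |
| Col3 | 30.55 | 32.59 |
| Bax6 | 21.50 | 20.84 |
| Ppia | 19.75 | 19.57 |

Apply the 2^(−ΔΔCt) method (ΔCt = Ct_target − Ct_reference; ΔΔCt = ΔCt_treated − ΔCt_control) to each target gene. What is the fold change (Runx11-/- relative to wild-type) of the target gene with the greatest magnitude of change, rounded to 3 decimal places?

Jun4: ΔΔCt = (16.85−19.57) − (20.11−19.75) = -2.72 − 0.36 = -3.08; fold change = 2^3.08 = 8.456
Cxcl4: ΔΔCt = (19.04−19.57) − (23.22−19.75) = -0.53 − 3.47 = -4.00; fold change = 2^4.00 = 16.000
Col3: ΔΔCt = (32.59−19.57) − (30.55−19.75) = 13.02 − 10.80 = 2.22; fold change = 2^-2.22 = 0.215
Bax6: ΔΔCt = (20.84−19.57) − (21.50−19.75) = 1.27 − 1.75 = -0.48; fold change = 2^0.48 = 1.395
Cxcl4 has the largest |ΔΔCt| = 4.00.

16.000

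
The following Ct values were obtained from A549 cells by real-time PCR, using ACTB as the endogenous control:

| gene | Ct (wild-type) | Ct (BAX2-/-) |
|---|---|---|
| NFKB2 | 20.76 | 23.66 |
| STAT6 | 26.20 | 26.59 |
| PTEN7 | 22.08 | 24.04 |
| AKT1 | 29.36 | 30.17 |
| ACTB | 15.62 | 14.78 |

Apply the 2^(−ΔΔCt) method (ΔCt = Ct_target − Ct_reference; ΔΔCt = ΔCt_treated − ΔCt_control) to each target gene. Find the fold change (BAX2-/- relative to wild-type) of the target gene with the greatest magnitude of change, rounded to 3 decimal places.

0.075

NFKB2: ΔΔCt = (23.66−14.78) − (20.76−15.62) = 8.88 − 5.14 = 3.74; fold change = 2^-3.74 = 0.075
STAT6: ΔΔCt = (26.59−14.78) − (26.20−15.62) = 11.81 − 10.58 = 1.23; fold change = 2^-1.23 = 0.426
PTEN7: ΔΔCt = (24.04−14.78) − (22.08−15.62) = 9.26 − 6.46 = 2.80; fold change = 2^-2.80 = 0.144
AKT1: ΔΔCt = (30.17−14.78) − (29.36−15.62) = 15.39 − 13.74 = 1.65; fold change = 2^-1.65 = 0.319
NFKB2 has the largest |ΔΔCt| = 3.74.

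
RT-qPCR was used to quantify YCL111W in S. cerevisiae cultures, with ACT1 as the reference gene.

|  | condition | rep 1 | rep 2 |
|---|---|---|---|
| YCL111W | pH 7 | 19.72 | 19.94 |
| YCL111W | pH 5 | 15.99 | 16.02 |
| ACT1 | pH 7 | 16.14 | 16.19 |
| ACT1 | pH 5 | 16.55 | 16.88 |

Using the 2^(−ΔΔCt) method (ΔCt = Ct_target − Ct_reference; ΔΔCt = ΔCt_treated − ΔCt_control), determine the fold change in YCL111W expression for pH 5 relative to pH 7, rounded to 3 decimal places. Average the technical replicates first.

20.749

Mean Ct: YCL111W pH 7 19.830; YCL111W pH 5 16.005; ACT1 pH 7 16.165; ACT1 pH 5 16.715
ΔCt(pH 7) = 19.830 − 16.165 = 3.665
ΔCt(pH 5) = 16.005 − 16.715 = -0.710
ΔΔCt = -0.710 − 3.665 = -4.375
Fold change = 2^(−(-4.375)) = 2^4.375 = 20.7494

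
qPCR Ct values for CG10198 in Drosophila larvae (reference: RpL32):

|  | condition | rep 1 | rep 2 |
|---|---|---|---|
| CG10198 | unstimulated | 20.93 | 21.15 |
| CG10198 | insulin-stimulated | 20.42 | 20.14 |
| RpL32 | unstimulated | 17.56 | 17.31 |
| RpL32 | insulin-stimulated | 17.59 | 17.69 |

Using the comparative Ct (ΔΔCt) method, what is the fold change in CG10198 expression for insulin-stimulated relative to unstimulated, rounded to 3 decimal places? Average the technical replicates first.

1.952

Mean Ct: CG10198 unstimulated 21.040; CG10198 insulin-stimulated 20.280; RpL32 unstimulated 17.435; RpL32 insulin-stimulated 17.640
ΔCt(unstimulated) = 21.040 − 17.435 = 3.605
ΔCt(insulin-stimulated) = 20.280 − 17.640 = 2.640
ΔΔCt = 2.640 − 3.605 = -0.965
Fold change = 2^(−(-0.965)) = 2^0.965 = 1.9521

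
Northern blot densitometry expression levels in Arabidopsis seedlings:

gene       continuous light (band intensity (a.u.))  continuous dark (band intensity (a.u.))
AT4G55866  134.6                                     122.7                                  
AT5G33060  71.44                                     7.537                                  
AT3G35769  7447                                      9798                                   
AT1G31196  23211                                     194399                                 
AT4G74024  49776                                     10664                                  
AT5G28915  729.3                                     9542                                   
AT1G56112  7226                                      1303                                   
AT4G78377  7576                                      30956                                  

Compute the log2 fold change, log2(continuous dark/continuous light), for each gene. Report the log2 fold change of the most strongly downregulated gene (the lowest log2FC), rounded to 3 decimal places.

log2(122.7/134.6) = -0.134  (AT4G55866)
log2(7.537/71.44) = -3.245  (AT5G33060)
log2(9798/7447) = 0.396  (AT3G35769)
log2(194399/23211) = 3.066  (AT1G31196)
log2(10664/49776) = -2.223  (AT4G74024)
log2(9542/729.3) = 3.710  (AT5G28915)
log2(1303/7226) = -2.471  (AT1G56112)
log2(30956/7576) = 2.031  (AT4G78377)
AT5G33060 is most strongly downregulated.

-3.245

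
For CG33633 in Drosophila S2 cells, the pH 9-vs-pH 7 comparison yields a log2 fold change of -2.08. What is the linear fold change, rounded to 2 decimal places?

Fold change = 2^(-2.08) = 0.237

0.24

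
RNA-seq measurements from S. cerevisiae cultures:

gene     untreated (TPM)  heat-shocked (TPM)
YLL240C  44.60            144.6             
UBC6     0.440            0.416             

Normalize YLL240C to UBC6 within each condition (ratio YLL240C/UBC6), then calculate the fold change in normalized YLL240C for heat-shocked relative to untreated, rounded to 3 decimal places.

YLL240C/UBC6 (untreated) = 44.60 / 0.440 = 101.36
YLL240C/UBC6 (heat-shocked) = 144.6 / 0.416 = 347.6
Fold change = 347.6 / 101.36 = 3.4292

3.429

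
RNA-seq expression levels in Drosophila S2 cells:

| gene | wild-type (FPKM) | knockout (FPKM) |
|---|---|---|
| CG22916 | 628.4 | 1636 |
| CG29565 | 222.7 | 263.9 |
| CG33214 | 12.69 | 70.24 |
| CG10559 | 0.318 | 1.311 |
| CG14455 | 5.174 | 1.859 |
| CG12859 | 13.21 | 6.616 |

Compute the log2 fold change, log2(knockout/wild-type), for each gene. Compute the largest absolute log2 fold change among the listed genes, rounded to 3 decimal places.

2.469

log2(1636/628.4) = 1.380  (CG22916)
log2(263.9/222.7) = 0.245  (CG29565)
log2(70.24/12.69) = 2.469  (CG33214)
log2(1.311/0.318) = 2.044  (CG10559)
log2(1.859/5.174) = -1.477  (CG14455)
log2(6.616/13.21) = -0.998  (CG12859)
The largest magnitude belongs to CG33214.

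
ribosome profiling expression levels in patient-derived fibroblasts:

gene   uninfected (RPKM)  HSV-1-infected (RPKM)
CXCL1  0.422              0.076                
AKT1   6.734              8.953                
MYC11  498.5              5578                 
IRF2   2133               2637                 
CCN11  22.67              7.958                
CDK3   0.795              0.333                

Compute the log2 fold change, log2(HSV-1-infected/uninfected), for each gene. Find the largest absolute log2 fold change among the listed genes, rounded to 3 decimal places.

3.484

log2(0.076/0.422) = -2.473  (CXCL1)
log2(8.953/6.734) = 0.411  (AKT1)
log2(5578/498.5) = 3.484  (MYC11)
log2(2637/2133) = 0.306  (IRF2)
log2(7.958/22.67) = -1.510  (CCN11)
log2(0.333/0.795) = -1.255  (CDK3)
The largest magnitude belongs to MYC11.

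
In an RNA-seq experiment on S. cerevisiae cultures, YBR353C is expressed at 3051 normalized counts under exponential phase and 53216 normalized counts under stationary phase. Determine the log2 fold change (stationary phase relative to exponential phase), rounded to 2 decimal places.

4.12

Fold change = 53216 / 3051 = 17.4422
log2(17.4422) = 4.125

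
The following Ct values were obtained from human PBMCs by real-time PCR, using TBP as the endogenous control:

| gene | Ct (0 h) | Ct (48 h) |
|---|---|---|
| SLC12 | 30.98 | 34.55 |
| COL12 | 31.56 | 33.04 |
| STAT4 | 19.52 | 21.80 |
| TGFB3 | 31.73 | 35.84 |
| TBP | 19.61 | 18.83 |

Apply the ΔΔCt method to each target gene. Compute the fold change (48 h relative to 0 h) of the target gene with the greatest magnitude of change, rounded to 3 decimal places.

SLC12: ΔΔCt = (34.55−18.83) − (30.98−19.61) = 15.72 − 11.37 = 4.35; fold change = 2^-4.35 = 0.049
COL12: ΔΔCt = (33.04−18.83) − (31.56−19.61) = 14.21 − 11.95 = 2.26; fold change = 2^-2.26 = 0.209
STAT4: ΔΔCt = (21.80−18.83) − (19.52−19.61) = 2.97 − (-0.09) = 3.06; fold change = 2^-3.06 = 0.120
TGFB3: ΔΔCt = (35.84−18.83) − (31.73−19.61) = 17.01 − 12.12 = 4.89; fold change = 2^-4.89 = 0.034
TGFB3 has the largest |ΔΔCt| = 4.89.

0.034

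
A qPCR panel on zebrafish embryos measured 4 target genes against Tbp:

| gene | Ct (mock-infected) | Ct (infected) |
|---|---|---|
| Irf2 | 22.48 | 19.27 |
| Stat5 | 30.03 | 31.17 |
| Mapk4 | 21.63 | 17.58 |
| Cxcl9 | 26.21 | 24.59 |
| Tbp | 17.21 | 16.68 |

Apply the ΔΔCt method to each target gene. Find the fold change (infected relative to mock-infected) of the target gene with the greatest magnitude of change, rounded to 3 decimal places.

11.472

Irf2: ΔΔCt = (19.27−16.68) − (22.48−17.21) = 2.59 − 5.27 = -2.68; fold change = 2^2.68 = 6.409
Stat5: ΔΔCt = (31.17−16.68) − (30.03−17.21) = 14.49 − 12.82 = 1.67; fold change = 2^-1.67 = 0.314
Mapk4: ΔΔCt = (17.58−16.68) − (21.63−17.21) = 0.90 − 4.42 = -3.52; fold change = 2^3.52 = 11.472
Cxcl9: ΔΔCt = (24.59−16.68) − (26.21−17.21) = 7.91 − 9.00 = -1.09; fold change = 2^1.09 = 2.129
Mapk4 has the largest |ΔΔCt| = 3.52.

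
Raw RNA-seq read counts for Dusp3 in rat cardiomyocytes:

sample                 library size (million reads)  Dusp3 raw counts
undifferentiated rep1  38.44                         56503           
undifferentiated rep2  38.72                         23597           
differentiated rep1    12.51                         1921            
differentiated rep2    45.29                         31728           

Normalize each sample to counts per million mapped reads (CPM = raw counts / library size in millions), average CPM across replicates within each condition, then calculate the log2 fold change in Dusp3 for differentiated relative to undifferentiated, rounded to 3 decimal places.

-1.284

CPM(undifferentiated rep1) = 56503 / 38.44 = 1469.9011
CPM(undifferentiated rep2) = 23597 / 38.72 = 609.4267
CPM(differentiated rep1) = 1921 / 12.51 = 153.5572
CPM(differentiated rep2) = 31728 / 45.29 = 700.5520
mean CPM(undifferentiated) = 1039.6639; mean CPM(differentiated) = 427.0546
Fold change = 427.0546 / 1039.6639 = 0.41076
log2(0.41076) = -1.2836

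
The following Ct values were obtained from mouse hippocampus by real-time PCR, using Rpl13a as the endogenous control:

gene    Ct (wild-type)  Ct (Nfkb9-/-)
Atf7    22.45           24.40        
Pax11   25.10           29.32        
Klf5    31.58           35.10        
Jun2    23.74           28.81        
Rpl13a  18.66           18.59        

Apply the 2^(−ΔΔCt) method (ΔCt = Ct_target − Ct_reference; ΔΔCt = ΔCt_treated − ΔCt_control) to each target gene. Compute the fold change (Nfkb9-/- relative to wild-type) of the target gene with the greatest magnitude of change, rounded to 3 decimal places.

0.028

Atf7: ΔΔCt = (24.40−18.59) − (22.45−18.66) = 5.81 − 3.79 = 2.02; fold change = 2^-2.02 = 0.247
Pax11: ΔΔCt = (29.32−18.59) − (25.10−18.66) = 10.73 − 6.44 = 4.29; fold change = 2^-4.29 = 0.051
Klf5: ΔΔCt = (35.10−18.59) − (31.58−18.66) = 16.51 − 12.92 = 3.59; fold change = 2^-3.59 = 0.083
Jun2: ΔΔCt = (28.81−18.59) − (23.74−18.66) = 10.22 − 5.08 = 5.14; fold change = 2^-5.14 = 0.028
Jun2 has the largest |ΔΔCt| = 5.14.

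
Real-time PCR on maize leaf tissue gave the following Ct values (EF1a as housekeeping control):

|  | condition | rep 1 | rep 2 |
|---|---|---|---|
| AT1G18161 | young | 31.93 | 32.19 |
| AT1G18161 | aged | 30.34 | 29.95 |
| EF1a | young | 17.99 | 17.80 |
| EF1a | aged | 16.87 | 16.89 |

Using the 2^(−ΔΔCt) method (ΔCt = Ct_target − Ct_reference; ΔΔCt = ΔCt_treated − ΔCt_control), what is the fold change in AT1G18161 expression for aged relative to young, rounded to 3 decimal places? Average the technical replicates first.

1.866

Mean Ct: AT1G18161 young 32.060; AT1G18161 aged 30.145; EF1a young 17.895; EF1a aged 16.880
ΔCt(young) = 32.060 − 17.895 = 14.165
ΔCt(aged) = 30.145 − 16.880 = 13.265
ΔΔCt = 13.265 − 14.165 = -0.900
Fold change = 2^(−(-0.900)) = 2^0.900 = 1.8661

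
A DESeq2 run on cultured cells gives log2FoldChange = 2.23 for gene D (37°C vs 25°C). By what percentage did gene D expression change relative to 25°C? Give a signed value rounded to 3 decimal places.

369.134%

Fold change = 2^(2.23) = 4.6913
Percent change = (FC − 1) × 100% = (4.6913 − 1) × 100 = 369.134%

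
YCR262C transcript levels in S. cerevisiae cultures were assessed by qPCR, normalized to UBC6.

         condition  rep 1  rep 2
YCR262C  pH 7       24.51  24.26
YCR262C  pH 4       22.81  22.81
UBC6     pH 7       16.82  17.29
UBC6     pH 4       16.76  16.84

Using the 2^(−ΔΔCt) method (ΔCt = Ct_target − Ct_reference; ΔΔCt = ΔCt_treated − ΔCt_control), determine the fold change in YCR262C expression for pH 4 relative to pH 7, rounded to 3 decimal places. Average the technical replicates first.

2.497

Mean Ct: YCR262C pH 7 24.385; YCR262C pH 4 22.810; UBC6 pH 7 17.055; UBC6 pH 4 16.800
ΔCt(pH 7) = 24.385 − 17.055 = 7.330
ΔCt(pH 4) = 22.810 − 16.800 = 6.010
ΔΔCt = 6.010 − 7.330 = -1.320
Fold change = 2^(−(-1.320)) = 2^1.320 = 2.4967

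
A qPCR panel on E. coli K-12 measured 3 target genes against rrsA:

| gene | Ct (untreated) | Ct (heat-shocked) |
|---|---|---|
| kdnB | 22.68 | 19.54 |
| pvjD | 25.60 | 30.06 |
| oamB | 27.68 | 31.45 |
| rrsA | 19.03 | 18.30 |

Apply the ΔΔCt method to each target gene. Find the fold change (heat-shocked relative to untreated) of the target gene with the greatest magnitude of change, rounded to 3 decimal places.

0.027

kdnB: ΔΔCt = (19.54−18.30) − (22.68−19.03) = 1.24 − 3.65 = -2.41; fold change = 2^2.41 = 5.315
pvjD: ΔΔCt = (30.06−18.30) − (25.60−19.03) = 11.76 − 6.57 = 5.19; fold change = 2^-5.19 = 0.027
oamB: ΔΔCt = (31.45−18.30) − (27.68−19.03) = 13.15 − 8.65 = 4.50; fold change = 2^-4.50 = 0.044
pvjD has the largest |ΔΔCt| = 5.19.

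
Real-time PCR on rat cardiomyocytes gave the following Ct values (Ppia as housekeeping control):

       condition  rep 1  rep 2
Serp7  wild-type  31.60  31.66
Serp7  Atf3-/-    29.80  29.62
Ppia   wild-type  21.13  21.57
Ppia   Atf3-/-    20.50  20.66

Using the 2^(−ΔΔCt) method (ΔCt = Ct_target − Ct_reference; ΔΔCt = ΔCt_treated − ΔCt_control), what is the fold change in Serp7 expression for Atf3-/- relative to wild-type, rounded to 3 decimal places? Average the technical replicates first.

2.219

Mean Ct: Serp7 wild-type 31.630; Serp7 Atf3-/- 29.710; Ppia wild-type 21.350; Ppia Atf3-/- 20.580
ΔCt(wild-type) = 31.630 − 21.350 = 10.280
ΔCt(Atf3-/-) = 29.710 − 20.580 = 9.130
ΔΔCt = 9.130 − 10.280 = -1.150
Fold change = 2^(−(-1.150)) = 2^1.150 = 2.2191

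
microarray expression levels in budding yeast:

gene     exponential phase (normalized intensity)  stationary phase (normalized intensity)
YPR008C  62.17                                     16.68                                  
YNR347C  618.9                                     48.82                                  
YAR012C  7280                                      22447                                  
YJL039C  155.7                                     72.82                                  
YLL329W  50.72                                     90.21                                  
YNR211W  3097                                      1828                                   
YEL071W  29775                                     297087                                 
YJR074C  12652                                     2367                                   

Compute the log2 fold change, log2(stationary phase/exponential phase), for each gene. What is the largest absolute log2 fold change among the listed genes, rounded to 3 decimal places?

log2(16.68/62.17) = -1.898  (YPR008C)
log2(48.82/618.9) = -3.664  (YNR347C)
log2(22447/7280) = 1.625  (YAR012C)
log2(72.82/155.7) = -1.096  (YJL039C)
log2(90.21/50.72) = 0.831  (YLL329W)
log2(1828/3097) = -0.761  (YNR211W)
log2(297087/29775) = 3.319  (YEL071W)
log2(2367/12652) = -2.418  (YJR074C)
The largest magnitude belongs to YNR347C.

3.664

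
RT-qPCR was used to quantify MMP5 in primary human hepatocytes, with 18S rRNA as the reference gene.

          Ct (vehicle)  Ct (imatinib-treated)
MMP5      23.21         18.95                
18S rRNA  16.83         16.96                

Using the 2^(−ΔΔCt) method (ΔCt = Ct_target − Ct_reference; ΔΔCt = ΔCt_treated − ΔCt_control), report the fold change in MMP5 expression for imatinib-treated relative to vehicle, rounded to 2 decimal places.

20.97

ΔCt(vehicle) = 23.210 − 16.830 = 6.380
ΔCt(imatinib-treated) = 18.950 − 16.960 = 1.990
ΔΔCt = 1.990 − 6.380 = -4.390
Fold change = 2^(−(-4.390)) = 2^4.390 = 20.966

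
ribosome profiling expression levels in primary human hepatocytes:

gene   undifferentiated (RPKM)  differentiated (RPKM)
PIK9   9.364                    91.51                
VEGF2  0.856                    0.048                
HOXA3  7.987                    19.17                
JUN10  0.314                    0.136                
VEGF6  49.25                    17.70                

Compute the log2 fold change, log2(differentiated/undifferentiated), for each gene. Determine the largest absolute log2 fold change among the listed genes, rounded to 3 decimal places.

4.157

log2(91.51/9.364) = 3.289  (PIK9)
log2(0.048/0.856) = -4.157  (VEGF2)
log2(19.17/7.987) = 1.263  (HOXA3)
log2(0.136/0.314) = -1.207  (JUN10)
log2(17.70/49.25) = -1.476  (VEGF6)
The largest magnitude belongs to VEGF2.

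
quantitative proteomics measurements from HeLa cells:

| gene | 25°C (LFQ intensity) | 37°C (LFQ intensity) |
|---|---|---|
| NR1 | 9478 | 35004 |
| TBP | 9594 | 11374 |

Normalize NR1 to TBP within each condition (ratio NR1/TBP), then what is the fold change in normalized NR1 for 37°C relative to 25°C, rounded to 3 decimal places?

3.115

NR1/TBP (25°C) = 9478 / 9594 = 0.98791
NR1/TBP (37°C) = 35004 / 11374 = 3.0775
Fold change = 3.0775 / 0.98791 = 3.1152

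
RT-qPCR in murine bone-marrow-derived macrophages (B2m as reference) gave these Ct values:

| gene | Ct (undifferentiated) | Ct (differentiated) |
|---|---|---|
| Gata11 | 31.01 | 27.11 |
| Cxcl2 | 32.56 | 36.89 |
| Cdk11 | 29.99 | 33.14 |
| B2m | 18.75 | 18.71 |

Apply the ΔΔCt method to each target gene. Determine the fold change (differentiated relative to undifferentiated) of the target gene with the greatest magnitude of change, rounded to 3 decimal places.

0.048

Gata11: ΔΔCt = (27.11−18.71) − (31.01−18.75) = 8.40 − 12.26 = -3.86; fold change = 2^3.86 = 14.520
Cxcl2: ΔΔCt = (36.89−18.71) − (32.56−18.75) = 18.18 − 13.81 = 4.37; fold change = 2^-4.37 = 0.048
Cdk11: ΔΔCt = (33.14−18.71) − (29.99−18.75) = 14.43 − 11.24 = 3.19; fold change = 2^-3.19 = 0.110
Cxcl2 has the largest |ΔΔCt| = 4.37.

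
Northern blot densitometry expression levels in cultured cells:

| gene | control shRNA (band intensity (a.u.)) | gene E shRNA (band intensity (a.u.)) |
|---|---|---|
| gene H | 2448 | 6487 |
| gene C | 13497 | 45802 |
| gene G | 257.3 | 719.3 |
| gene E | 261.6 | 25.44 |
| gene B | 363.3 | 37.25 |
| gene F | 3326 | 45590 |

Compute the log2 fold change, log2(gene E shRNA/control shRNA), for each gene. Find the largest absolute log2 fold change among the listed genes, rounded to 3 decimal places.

3.777

log2(6487/2448) = 1.406  (gene H)
log2(45802/13497) = 1.763  (gene C)
log2(719.3/257.3) = 1.483  (gene G)
log2(25.44/261.6) = -3.362  (gene E)
log2(37.25/363.3) = -3.286  (gene B)
log2(45590/3326) = 3.777  (gene F)
The largest magnitude belongs to gene F.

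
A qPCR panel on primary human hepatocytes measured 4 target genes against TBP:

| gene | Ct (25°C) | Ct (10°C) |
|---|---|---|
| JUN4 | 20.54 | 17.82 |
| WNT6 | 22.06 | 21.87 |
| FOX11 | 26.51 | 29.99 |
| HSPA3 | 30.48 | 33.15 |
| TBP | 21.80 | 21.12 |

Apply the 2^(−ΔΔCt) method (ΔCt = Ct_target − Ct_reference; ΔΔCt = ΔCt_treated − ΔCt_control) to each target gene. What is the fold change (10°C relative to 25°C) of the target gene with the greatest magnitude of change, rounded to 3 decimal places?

JUN4: ΔΔCt = (17.82−21.12) − (20.54−21.80) = -3.30 − (-1.26) = -2.04; fold change = 2^2.04 = 4.112
WNT6: ΔΔCt = (21.87−21.12) − (22.06−21.80) = 0.75 − 0.26 = 0.49; fold change = 2^-0.49 = 0.712
FOX11: ΔΔCt = (29.99−21.12) − (26.51−21.80) = 8.87 − 4.71 = 4.16; fold change = 2^-4.16 = 0.056
HSPA3: ΔΔCt = (33.15−21.12) − (30.48−21.80) = 12.03 − 8.68 = 3.35; fold change = 2^-3.35 = 0.098
FOX11 has the largest |ΔΔCt| = 4.16.

0.056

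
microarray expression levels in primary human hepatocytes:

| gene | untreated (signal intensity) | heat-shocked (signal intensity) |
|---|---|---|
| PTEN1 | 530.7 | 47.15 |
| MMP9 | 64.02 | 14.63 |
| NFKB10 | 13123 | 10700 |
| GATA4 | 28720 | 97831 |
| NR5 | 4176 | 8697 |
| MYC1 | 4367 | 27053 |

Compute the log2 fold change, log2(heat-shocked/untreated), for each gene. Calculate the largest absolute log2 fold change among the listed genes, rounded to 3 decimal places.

3.493

log2(47.15/530.7) = -3.493  (PTEN1)
log2(14.63/64.02) = -2.130  (MMP9)
log2(10700/13123) = -0.294  (NFKB10)
log2(97831/28720) = 1.768  (GATA4)
log2(8697/4176) = 1.058  (NR5)
log2(27053/4367) = 2.631  (MYC1)
The largest magnitude belongs to PTEN1.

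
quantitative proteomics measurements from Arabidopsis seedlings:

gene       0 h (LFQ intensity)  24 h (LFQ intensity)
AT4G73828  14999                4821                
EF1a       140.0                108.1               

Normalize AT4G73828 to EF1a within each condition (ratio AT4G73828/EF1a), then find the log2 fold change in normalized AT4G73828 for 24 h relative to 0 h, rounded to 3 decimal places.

AT4G73828/EF1a (0 h) = 14999 / 140.0 = 107.14
AT4G73828/EF1a (24 h) = 4821 / 108.1 = 44.598
Fold change = 44.598 / 107.14 = 0.4163
log2(0.4163) = -1.2644

-1.264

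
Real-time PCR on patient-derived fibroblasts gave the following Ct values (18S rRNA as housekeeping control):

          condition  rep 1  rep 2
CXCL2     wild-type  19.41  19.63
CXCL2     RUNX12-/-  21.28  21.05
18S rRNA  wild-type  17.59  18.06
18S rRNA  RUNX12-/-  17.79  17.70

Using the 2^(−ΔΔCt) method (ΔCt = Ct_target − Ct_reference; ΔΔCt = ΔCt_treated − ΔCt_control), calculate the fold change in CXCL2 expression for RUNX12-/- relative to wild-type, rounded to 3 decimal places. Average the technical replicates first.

Mean Ct: CXCL2 wild-type 19.520; CXCL2 RUNX12-/- 21.165; 18S rRNA wild-type 17.825; 18S rRNA RUNX12-/- 17.745
ΔCt(wild-type) = 19.520 − 17.825 = 1.695
ΔCt(RUNX12-/-) = 21.165 − 17.745 = 3.420
ΔΔCt = 3.420 − 1.695 = 1.725
Fold change = 2^(−1.725) = 0.3025

0.302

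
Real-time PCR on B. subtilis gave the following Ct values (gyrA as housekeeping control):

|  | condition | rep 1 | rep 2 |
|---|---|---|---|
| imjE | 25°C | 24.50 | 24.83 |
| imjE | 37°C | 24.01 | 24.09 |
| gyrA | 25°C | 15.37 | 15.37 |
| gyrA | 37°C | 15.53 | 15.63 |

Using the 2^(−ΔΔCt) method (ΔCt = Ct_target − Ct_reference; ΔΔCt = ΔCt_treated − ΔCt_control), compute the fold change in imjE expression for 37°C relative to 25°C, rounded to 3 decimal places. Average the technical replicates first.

1.772

Mean Ct: imjE 25°C 24.665; imjE 37°C 24.050; gyrA 25°C 15.370; gyrA 37°C 15.580
ΔCt(25°C) = 24.665 − 15.370 = 9.295
ΔCt(37°C) = 24.050 − 15.580 = 8.470
ΔΔCt = 8.470 − 9.295 = -0.825
Fold change = 2^(−(-0.825)) = 2^0.825 = 1.7715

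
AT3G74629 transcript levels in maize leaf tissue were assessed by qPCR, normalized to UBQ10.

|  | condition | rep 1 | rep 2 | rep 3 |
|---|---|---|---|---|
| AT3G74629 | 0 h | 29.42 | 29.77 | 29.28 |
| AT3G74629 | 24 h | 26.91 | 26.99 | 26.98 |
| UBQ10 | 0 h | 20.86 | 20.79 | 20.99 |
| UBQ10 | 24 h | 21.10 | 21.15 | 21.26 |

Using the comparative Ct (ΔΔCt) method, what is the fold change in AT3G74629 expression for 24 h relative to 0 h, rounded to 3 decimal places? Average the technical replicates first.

Mean Ct: AT3G74629 0 h 29.490; AT3G74629 24 h 26.960; UBQ10 0 h 20.880; UBQ10 24 h 21.170
ΔCt(0 h) = 29.490 − 20.880 = 8.610
ΔCt(24 h) = 26.960 − 21.170 = 5.790
ΔΔCt = 5.790 − 8.610 = -2.820
Fold change = 2^(−(-2.820)) = 2^2.820 = 7.0616

7.062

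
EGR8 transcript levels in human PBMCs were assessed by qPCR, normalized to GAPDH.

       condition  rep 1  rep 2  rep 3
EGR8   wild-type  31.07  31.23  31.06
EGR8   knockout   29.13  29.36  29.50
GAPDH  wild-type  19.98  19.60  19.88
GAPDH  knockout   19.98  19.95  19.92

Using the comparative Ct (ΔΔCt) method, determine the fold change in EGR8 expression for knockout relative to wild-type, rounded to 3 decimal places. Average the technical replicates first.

3.784

Mean Ct: EGR8 wild-type 31.120; EGR8 knockout 29.330; GAPDH wild-type 19.820; GAPDH knockout 19.950
ΔCt(wild-type) = 31.120 − 19.820 = 11.300
ΔCt(knockout) = 29.330 − 19.950 = 9.380
ΔΔCt = 9.380 − 11.300 = -1.920
Fold change = 2^(−(-1.920)) = 2^1.920 = 3.7842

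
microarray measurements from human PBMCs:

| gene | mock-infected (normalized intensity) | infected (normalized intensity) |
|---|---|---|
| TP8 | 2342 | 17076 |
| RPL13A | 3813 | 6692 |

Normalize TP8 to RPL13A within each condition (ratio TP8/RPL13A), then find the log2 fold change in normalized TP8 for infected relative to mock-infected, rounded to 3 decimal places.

2.055

TP8/RPL13A (mock-infected) = 2342 / 3813 = 0.61421
TP8/RPL13A (infected) = 17076 / 6692 = 2.5517
Fold change = 2.5517 / 0.61421 = 4.1544
log2(4.1544) = 2.0546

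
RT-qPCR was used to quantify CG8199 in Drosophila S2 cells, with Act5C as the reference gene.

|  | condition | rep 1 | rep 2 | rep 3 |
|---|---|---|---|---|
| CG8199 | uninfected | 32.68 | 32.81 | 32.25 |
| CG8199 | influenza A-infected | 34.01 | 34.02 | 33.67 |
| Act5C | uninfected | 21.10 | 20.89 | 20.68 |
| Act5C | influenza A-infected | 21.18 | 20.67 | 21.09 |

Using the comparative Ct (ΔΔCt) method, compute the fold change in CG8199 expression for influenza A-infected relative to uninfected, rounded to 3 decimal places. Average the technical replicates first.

Mean Ct: CG8199 uninfected 32.580; CG8199 influenza A-infected 33.900; Act5C uninfected 20.890; Act5C influenza A-infected 20.980
ΔCt(uninfected) = 32.580 − 20.890 = 11.690
ΔCt(influenza A-infected) = 33.900 − 20.980 = 12.920
ΔΔCt = 12.920 − 11.690 = 1.230
Fold change = 2^(−1.230) = 0.4263

0.426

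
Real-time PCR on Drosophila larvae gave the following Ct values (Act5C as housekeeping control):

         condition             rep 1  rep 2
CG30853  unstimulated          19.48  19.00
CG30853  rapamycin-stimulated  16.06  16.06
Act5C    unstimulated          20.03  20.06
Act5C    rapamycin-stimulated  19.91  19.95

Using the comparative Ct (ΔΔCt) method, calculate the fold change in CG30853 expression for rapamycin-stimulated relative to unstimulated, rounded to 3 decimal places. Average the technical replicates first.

8.369

Mean Ct: CG30853 unstimulated 19.240; CG30853 rapamycin-stimulated 16.060; Act5C unstimulated 20.045; Act5C rapamycin-stimulated 19.930
ΔCt(unstimulated) = 19.240 − 20.045 = -0.805
ΔCt(rapamycin-stimulated) = 16.060 − 19.930 = -3.870
ΔΔCt = -3.870 − (-0.805) = -3.065
Fold change = 2^(−(-3.065)) = 2^3.065 = 8.3687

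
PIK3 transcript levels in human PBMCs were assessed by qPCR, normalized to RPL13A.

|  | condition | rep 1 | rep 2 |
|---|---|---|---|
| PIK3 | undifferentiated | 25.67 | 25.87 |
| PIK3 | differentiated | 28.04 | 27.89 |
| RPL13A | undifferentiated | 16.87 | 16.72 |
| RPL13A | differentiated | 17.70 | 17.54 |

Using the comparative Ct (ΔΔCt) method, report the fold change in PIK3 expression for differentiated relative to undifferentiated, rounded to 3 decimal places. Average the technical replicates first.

Mean Ct: PIK3 undifferentiated 25.770; PIK3 differentiated 27.965; RPL13A undifferentiated 16.795; RPL13A differentiated 17.620
ΔCt(undifferentiated) = 25.770 − 16.795 = 8.975
ΔCt(differentiated) = 27.965 − 17.620 = 10.345
ΔΔCt = 10.345 − 8.975 = 1.370
Fold change = 2^(−1.370) = 0.3869

0.387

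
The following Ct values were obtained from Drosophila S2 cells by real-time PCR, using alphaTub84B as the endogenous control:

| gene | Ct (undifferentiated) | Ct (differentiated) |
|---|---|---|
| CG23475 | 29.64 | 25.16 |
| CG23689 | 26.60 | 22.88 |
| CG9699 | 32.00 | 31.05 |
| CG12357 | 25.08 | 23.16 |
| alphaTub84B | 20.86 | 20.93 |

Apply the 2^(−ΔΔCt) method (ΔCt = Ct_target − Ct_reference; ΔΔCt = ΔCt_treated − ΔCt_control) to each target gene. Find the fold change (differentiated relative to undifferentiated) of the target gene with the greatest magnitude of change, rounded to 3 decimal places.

23.425

CG23475: ΔΔCt = (25.16−20.93) − (29.64−20.86) = 4.23 − 8.78 = -4.55; fold change = 2^4.55 = 23.425
CG23689: ΔΔCt = (22.88−20.93) − (26.60−20.86) = 1.95 − 5.74 = -3.79; fold change = 2^3.79 = 13.833
CG9699: ΔΔCt = (31.05−20.93) − (32.00−20.86) = 10.12 − 11.14 = -1.02; fold change = 2^1.02 = 2.028
CG12357: ΔΔCt = (23.16−20.93) − (25.08−20.86) = 2.23 − 4.22 = -1.99; fold change = 2^1.99 = 3.972
CG23475 has the largest |ΔΔCt| = 4.55.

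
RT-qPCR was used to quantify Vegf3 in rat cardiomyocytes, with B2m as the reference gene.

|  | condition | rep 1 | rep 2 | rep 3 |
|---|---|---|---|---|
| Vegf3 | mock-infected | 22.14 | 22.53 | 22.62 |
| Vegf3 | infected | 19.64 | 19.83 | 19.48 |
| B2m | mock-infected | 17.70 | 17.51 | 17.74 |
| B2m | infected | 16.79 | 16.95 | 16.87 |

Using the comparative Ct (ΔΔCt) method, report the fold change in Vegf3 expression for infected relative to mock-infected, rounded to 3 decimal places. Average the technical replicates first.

4.000

Mean Ct: Vegf3 mock-infected 22.430; Vegf3 infected 19.650; B2m mock-infected 17.650; B2m infected 16.870
ΔCt(mock-infected) = 22.430 − 17.650 = 4.780
ΔCt(infected) = 19.650 − 16.870 = 2.780
ΔΔCt = 2.780 − 4.780 = -2.000
Fold change = 2^(−(-2.000)) = 2^2.000 = 4.0000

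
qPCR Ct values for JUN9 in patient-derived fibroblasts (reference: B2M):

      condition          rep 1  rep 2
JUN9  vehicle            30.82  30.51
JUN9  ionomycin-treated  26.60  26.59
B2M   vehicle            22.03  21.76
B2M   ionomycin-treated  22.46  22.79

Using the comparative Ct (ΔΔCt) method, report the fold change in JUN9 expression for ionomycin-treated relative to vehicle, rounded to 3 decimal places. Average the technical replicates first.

Mean Ct: JUN9 vehicle 30.665; JUN9 ionomycin-treated 26.595; B2M vehicle 21.895; B2M ionomycin-treated 22.625
ΔCt(vehicle) = 30.665 − 21.895 = 8.770
ΔCt(ionomycin-treated) = 26.595 − 22.625 = 3.970
ΔΔCt = 3.970 − 8.770 = -4.800
Fold change = 2^(−(-4.800)) = 2^4.800 = 27.8576

27.858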